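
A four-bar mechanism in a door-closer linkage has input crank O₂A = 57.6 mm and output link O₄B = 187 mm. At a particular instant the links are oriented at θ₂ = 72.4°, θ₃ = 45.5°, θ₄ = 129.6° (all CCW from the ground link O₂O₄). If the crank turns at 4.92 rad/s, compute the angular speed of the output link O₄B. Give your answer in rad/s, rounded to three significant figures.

ω₂ = 4.92 rad/s
Differentiating the loop-closure r₂e^{iθ₂}+r₃e^{iθ₃}=r₁+r₄e^{iθ₄} gives r₂ω₂e^{iθ₂}+r₃ω₃e^{iθ₃}=r₄ω₄e^{iθ₄}.
Eliminating the other unknown: ω₄ = r₂ω₂ sin(θ₂−θ₃) / [r₄ sin(θ₄−θ₃)].
Numerator sine = +0.45243; denominator sine = +0.99470.
Result = 0.0576·4.92·(+0.45243) / (0.187·(+0.99470)) = +0.6893 rad/s; magnitude 0.6893 rad/s.

0.689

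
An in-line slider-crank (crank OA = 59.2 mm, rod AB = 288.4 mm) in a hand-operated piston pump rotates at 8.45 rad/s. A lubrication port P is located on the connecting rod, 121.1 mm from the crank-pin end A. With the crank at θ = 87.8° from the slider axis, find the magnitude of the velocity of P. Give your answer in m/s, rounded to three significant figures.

0.502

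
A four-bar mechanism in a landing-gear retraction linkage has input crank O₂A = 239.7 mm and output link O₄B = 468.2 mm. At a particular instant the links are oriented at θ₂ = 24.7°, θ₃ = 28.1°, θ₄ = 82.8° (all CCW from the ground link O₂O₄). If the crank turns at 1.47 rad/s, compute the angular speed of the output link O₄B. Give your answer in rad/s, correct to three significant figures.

ω₂ = 1.47 rad/s
Differentiating the loop-closure r₂e^{iθ₂}+r₃e^{iθ₃}=r₁+r₄e^{iθ₄} gives r₂ω₂e^{iθ₂}+r₃ω₃e^{iθ₃}=r₄ω₄e^{iθ₄}.
Eliminating the other unknown: ω₄ = r₂ω₂ sin(θ₂−θ₃) / [r₄ sin(θ₄−θ₃)].
Numerator sine = -0.05931; denominator sine = +0.81614.
Result = 0.2397·1.47·(-0.05931) / (0.4682·(+0.81614)) = -0.054688 rad/s; magnitude 0.054688 rad/s.

0.0547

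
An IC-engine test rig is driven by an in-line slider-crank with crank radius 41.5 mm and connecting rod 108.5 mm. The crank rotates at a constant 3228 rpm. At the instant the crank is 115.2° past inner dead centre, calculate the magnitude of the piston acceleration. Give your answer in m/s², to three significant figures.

ω = 2π·3228/60 = 338 rad/s
x(θ) = r cosθ + √(L² − r² sin²θ); with ω constant, a = ω²·d²x/dθ².
d²x/dθ² = −r cosθ − r²(cos2θ)/√u − r⁴ sin²2θ/(4u^{3/2}),  u = L² − r² sin²θ = 0.0103622 m².
Substituting r = 0.0415 m, L = 0.1085 m, θ = 115.2°: d²x/dθ² = +0.028037 m.
a = ω²·d²x/dθ² = (338)²·(+0.028037) = +3203.7 m/s²;  |a| = 3203.7 m/s².

3200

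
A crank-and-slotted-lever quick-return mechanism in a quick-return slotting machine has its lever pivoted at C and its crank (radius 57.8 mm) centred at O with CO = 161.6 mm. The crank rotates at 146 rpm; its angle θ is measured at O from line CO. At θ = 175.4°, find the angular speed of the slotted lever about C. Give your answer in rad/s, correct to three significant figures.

8.42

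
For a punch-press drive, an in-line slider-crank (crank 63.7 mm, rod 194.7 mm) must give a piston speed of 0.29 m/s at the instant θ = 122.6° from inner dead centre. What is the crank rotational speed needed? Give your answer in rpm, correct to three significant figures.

For an in-line slider-crank, |v_piston| = rω|sinθ|·[1 + r cosθ/√(L² − r² sin²θ)].
With r = 0.0637 m, L = 0.1947 m, θ = 122.6°: the bracketed kinematic factor |dx/dθ| = 0.043824 m.
ω = v/|dx/dθ| = 0.29/0.043824 = 6.6174 rad/s.
N = 60ω/(2π) = 63.192 rpm.

63.2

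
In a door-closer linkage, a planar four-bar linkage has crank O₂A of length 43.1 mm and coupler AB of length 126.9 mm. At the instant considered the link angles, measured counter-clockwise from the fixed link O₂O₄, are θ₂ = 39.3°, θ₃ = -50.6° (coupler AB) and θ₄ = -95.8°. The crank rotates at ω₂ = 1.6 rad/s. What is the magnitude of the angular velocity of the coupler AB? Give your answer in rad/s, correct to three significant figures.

ω₂ = 1.6 rad/s
Differentiating the loop-closure r₂e^{iθ₂}+r₃e^{iθ₃}=r₁+r₄e^{iθ₄} gives r₂ω₂e^{iθ₂}+r₃ω₃e^{iθ₃}=r₄ω₄e^{iθ₄}.
Eliminating the other unknown: ω₃ = r₂ω₂ sin(θ₄−θ₂) / [r₃ sin(θ₃−θ₄)].
Numerator sine = -0.70587; denominator sine = +0.70957.
Result = 0.0431·1.6·(-0.70587) / (0.1269·(+0.70957)) = -0.54059 rad/s; magnitude 0.54059 rad/s.

0.541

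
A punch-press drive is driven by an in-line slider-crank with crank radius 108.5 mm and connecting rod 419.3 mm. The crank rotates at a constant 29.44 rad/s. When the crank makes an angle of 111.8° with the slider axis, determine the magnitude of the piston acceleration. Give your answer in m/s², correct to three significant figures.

ω = 29.44 rad/s
x(θ) = r cosθ + √(L² − r² sin²θ); with ω constant, a = ω²·d²x/dθ².
d²x/dθ² = −r cosθ − r²(cos2θ)/√u − r⁴ sin²2θ/(4u^{3/2}),  u = L² − r² sin²θ = 0.165664 m².
Substituting r = 0.1085 m, L = 0.4193 m, θ = 111.8°: d²x/dθ² = +0.060994 m.
a = ω²·d²x/dθ² = (29.44)²·(+0.060994) = +52.865 m/s²;  |a| = 52.865 m/s².

52.9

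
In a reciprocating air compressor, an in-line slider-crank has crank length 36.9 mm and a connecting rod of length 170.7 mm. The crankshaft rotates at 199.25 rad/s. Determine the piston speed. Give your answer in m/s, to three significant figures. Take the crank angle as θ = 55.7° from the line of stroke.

ω = 199.2 rad/s
For an in-line slider-crank, x = r cosθ + √(L² − r² sin²θ), so v = −rω sinθ·[1 + r cosθ/√(L² − r² sin²θ)].
With r = 0.0369 m, L = 0.1707 m, θ = 55.7°: √(L² − r² sin²θ) = 0.16796 m.
v = −0.0369·199.2·0.82610·[1 + 0.0369·0.56353/0.16796] = -6.8257 m/s.
|v| = 6.8257 m/s.

6.83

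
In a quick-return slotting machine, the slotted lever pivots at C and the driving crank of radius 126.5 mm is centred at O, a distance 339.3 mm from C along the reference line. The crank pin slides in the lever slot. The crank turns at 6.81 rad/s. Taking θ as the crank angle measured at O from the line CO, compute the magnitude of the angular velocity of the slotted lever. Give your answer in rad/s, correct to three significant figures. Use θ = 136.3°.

1.48

ω = 6.81 rad/s
Crank pin A relative to C: A = (d + r cosθ, r sinθ); lever angle φ = atan2(r sinθ, d + r cosθ).
Differentiating tanφ: φ̇ = rω(d cosθ + r)/(d² + r² + 2dr cosθ).
d² + r² + 2dr cosθ = |CA|² = 0.0690651 m²;  d cosθ + r = -0.1188 m.
|ω_lever| = |0.1265·6.81·-0.1188| / 0.0690651 = 1.4819 rad/s.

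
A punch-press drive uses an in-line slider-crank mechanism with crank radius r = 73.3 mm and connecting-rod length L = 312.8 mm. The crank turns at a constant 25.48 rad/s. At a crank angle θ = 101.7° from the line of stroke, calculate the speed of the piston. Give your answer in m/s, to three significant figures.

ω = 25.48 rad/s
For an in-line slider-crank, x = r cosθ + √(L² − r² sin²θ), so v = −rω sinθ·[1 + r cosθ/√(L² − r² sin²θ)].
With r = 0.0733 m, L = 0.3128 m, θ = 101.7°: √(L² − r² sin²θ) = 0.30445 m.
v = −0.0733·25.48·0.97922·[1 + 0.0733·-0.20279/0.30445] = -1.7396 m/s.
|v| = 1.7396 m/s.

1.74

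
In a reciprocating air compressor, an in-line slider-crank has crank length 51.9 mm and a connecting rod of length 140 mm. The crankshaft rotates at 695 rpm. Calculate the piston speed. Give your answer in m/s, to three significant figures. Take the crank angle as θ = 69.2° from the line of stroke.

ω = 2π·695/60 = 72.78 rad/s
For an in-line slider-crank, x = r cosθ + √(L² − r² sin²θ), so v = −rω sinθ·[1 + r cosθ/√(L² − r² sin²θ)].
With r = 0.0519 m, L = 0.14 m, θ = 69.2°: √(L² − r² sin²θ) = 0.13132 m.
v = −0.0519·72.78·0.93483·[1 + 0.0519·0.35511/0.13132] = -4.0267 m/s.
|v| = 4.0267 m/s.

4.03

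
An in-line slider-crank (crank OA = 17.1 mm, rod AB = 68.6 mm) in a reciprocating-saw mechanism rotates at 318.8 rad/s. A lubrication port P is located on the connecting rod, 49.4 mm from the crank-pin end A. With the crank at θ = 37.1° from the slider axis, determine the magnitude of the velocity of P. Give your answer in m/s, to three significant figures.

ω = 318.8 rad/s.  Crank-pin speed |V_A| = rω = 5.4515 m/s, perpendicular to OA.
Rod angle: sinφ = −(r/L) sinθ ⇒ φ = -8.648°; ω_rod = −rω cosθ/√(L²−r²sin²θ) = -64.111 rad/s.
V_P = V_A + ω_rod × AP, with AP = 0.0494 m along the rod.
Components: V_Px = −rω sinθ − a·ω_rod·sinφ = -3.7646 m/s;  V_Py = rω cosθ + a·ω_rod·cosφ = +1.2169 m/s.
|V_P| = √(V_Px² + V_Py²) = 3.9564 m/s.

3.96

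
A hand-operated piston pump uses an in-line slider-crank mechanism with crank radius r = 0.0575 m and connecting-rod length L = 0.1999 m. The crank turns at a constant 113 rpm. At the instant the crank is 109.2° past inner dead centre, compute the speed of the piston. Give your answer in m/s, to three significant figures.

0.579

ω = 2π·113/60 = 11.83 rad/s
For an in-line slider-crank, x = r cosθ + √(L² − r² sin²θ), so v = −rω sinθ·[1 + r cosθ/√(L² − r² sin²θ)].
With r = 0.0575 m, L = 0.1999 m, θ = 109.2°: √(L² − r² sin²θ) = 0.19238 m.
v = −0.0575·11.83·0.94438·[1 + 0.0575·-0.32887/0.19238] = -0.57941 m/s.
|v| = 0.57941 m/s.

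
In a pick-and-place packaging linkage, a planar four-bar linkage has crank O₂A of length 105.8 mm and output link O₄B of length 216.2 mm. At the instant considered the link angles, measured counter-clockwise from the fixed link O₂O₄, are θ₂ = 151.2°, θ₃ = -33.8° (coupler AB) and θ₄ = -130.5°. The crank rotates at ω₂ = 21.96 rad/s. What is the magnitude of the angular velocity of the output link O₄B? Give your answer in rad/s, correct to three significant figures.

0.943

ω₂ = 21.96 rad/s
Differentiating the loop-closure r₂e^{iθ₂}+r₃e^{iθ₃}=r₁+r₄e^{iθ₄} gives r₂ω₂e^{iθ₂}+r₃ω₃e^{iθ₃}=r₄ω₄e^{iθ₄}.
Eliminating the other unknown: ω₄ = r₂ω₂ sin(θ₂−θ₃) / [r₄ sin(θ₄−θ₃)].
Numerator sine = -0.08716; denominator sine = -0.99317.
Result = 0.1058·21.96·(-0.08716) / (0.2162·(-0.99317)) = +0.94305 rad/s; magnitude 0.94305 rad/s.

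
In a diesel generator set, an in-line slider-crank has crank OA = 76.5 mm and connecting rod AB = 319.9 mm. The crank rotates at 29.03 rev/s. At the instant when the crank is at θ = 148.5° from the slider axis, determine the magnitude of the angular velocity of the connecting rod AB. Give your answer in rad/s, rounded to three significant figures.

ω = 182.4 rad/s (converted from 29.03 rev/s).
The rod makes angle φ with the slider axis where L sinφ = r sinθ; differentiating, L cosφ·φ̇ = r ω cosθ.
L cosφ = √(L² − r² sin²θ) = 0.31739 m.
|ω_rod| = r ω |cosθ| / √(L² − r² sin²θ) = 0.0765·182.4·0.85264/0.31739 = 37.485 rad/s.

37.5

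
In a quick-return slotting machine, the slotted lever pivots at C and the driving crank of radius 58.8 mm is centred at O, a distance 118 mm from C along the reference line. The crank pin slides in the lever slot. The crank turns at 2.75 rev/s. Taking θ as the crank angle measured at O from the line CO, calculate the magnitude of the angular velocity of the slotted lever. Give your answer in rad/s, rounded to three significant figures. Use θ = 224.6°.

3.42

ω = 17.28 rad/s (from 2.75 rev/s).
Crank pin A relative to C: A = (d + r cosθ, r sinθ); lever angle φ = atan2(r sinθ, d + r cosθ).
Differentiating tanφ: φ̇ = rω(d cosθ + r)/(d² + r² + 2dr cosθ).
d² + r² + 2dr cosθ = |CA|² = 0.0075008 m²;  d cosθ + r = -0.025219 m.
|ω_lever| = |0.0588·17.28·-0.025219| / 0.0075008 = 3.416 rad/s.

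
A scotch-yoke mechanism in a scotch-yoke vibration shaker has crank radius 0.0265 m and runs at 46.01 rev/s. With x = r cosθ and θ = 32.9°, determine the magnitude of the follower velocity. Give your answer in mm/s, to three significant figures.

ω = 289.1 rad/s (from 46.01 rev/s).
x = r cosθ ⇒ ẋ = −rω sinθ.
|v| = rω|sinθ| = 0.0265·289.1·|sin 32.9°| = 4.1612 m/s = 4161.2 mm/s.

4160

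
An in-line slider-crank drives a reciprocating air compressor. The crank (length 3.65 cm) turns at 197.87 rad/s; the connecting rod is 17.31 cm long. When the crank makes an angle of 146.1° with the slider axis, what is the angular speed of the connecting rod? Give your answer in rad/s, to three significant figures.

ω = 197.9 rad/s
The rod makes angle φ with the slider axis where L sinφ = r sinθ; differentiating, L cosφ·φ̇ = r ω cosθ.
L cosφ = √(L² − r² sin²θ) = 0.1719 m.
|ω_rod| = r ω |cosθ| / √(L² − r² sin²θ) = 0.0365·197.9·0.83001/0.1719 = 34.873 rad/s.

34.9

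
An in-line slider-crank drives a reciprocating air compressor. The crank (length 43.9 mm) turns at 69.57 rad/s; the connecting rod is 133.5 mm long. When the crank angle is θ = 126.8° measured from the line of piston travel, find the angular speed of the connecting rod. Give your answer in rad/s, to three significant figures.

14.2

ω = 69.57 rad/s
The rod makes angle φ with the slider axis where L sinφ = r sinθ; differentiating, L cosφ·φ̇ = r ω cosθ.
L cosφ = √(L² − r² sin²θ) = 0.12879 m.
|ω_rod| = r ω |cosθ| / √(L² − r² sin²θ) = 0.0439·69.57·0.59902/0.12879 = 14.205 rad/s.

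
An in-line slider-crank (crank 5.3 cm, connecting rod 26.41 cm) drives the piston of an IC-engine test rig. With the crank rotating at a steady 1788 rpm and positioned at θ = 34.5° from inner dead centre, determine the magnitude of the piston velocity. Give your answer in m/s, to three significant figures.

6.56

ω = 2π·1788/60 = 187.2 rad/s
For an in-line slider-crank, x = r cosθ + √(L² − r² sin²θ), so v = −rω sinθ·[1 + r cosθ/√(L² − r² sin²θ)].
With r = 0.053 m, L = 0.2641 m, θ = 34.5°: √(L² − r² sin²θ) = 0.26239 m.
v = −0.053·187.2·0.56641·[1 + 0.053·0.82413/0.26239] = -6.5565 m/s.
|v| = 6.5565 m/s.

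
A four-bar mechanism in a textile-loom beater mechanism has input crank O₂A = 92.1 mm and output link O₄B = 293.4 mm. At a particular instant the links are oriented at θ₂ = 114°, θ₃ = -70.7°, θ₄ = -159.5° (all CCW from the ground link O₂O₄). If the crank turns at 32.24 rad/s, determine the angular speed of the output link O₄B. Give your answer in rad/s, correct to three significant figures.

ω₂ = 32.24 rad/s
Differentiating the loop-closure r₂e^{iθ₂}+r₃e^{iθ₃}=r₁+r₄e^{iθ₄} gives r₂ω₂e^{iθ₂}+r₃ω₃e^{iθ₃}=r₄ω₄e^{iθ₄}.
Eliminating the other unknown: ω₄ = r₂ω₂ sin(θ₂−θ₃) / [r₄ sin(θ₄−θ₃)].
Numerator sine = -0.08194; denominator sine = -0.99978.
Result = 0.0921·32.24·(-0.08194) / (0.2934·(-0.99978)) = +0.82943 rad/s; magnitude 0.82943 rad/s.

0.829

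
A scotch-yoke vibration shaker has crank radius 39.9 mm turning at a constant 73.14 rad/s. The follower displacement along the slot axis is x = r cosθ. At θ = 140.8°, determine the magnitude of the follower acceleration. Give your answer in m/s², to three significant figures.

ω = 73.14 rad/s
x = r cosθ ⇒ ẍ = −rω² cosθ (ω constant).
|a| = rω²|cosθ| = 0.0399·(73.14)²·|cos 140.8°| = 165.41 m/s².

165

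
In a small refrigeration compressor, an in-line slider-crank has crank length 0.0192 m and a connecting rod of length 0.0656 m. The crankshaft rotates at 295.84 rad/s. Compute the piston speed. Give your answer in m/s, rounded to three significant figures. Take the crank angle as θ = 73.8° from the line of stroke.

5.92

ω = 295.8 rad/s
For an in-line slider-crank, x = r cosθ + √(L² − r² sin²θ), so v = −rω sinθ·[1 + r cosθ/√(L² − r² sin²θ)].
With r = 0.0192 m, L = 0.0656 m, θ = 73.8°: √(L² − r² sin²θ) = 0.062956 m.
v = −0.0192·295.8·0.96029·[1 + 0.0192·0.27899/0.062956] = -5.9187 m/s.
|v| = 5.9187 m/s.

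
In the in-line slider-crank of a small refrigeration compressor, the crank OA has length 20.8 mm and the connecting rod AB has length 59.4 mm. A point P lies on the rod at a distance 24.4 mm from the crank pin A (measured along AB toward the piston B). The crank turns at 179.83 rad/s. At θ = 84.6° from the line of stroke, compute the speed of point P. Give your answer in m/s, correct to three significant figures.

3.78

ω = 179.8 rad/s.  Crank-pin speed |V_A| = rω = 3.7405 m/s, perpendicular to OA.
Rod angle: sinφ = −(r/L) sinθ ⇒ φ = -20.403°; ω_rod = −rω cosθ/√(L²−r²sin²θ) = -6.3227 rad/s.
V_P = V_A + ω_rod × AP, with AP = 0.0244 m along the rod.
Components: V_Px = −rω sinθ − a·ω_rod·sinφ = -3.7776 m/s;  V_Py = rω cosθ + a·ω_rod·cosφ = +0.20741 m/s.
|V_P| = √(V_Px² + V_Py²) = 3.7833 m/s.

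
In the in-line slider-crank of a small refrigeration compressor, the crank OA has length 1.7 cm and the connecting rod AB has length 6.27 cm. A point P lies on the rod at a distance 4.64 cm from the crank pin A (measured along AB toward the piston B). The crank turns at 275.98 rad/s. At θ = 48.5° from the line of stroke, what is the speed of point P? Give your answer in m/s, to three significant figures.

ω = 276 rad/s.  Crank-pin speed |V_A| = rω = 4.6917 m/s, perpendicular to OA.
Rod angle: sinφ = −(r/L) sinθ ⇒ φ = -11.716°; ω_rod = −rω cosθ/√(L²−r²sin²θ) = -50.637 rad/s.
V_P = V_A + ω_rod × AP, with AP = 0.0464 m along the rod.
Components: V_Px = −rω sinθ − a·ω_rod·sinφ = -3.991 m/s;  V_Py = rω cosθ + a·ω_rod·cosφ = +0.80819 m/s.
|V_P| = √(V_Px² + V_Py²) = 4.072 m/s.

4.07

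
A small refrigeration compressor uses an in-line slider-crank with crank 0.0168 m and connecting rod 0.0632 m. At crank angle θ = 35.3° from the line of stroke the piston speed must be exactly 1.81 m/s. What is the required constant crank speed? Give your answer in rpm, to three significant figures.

For an in-line slider-crank, |v_piston| = rω|sinθ|·[1 + r cosθ/√(L² − r² sin²θ)].
With r = 0.0168 m, L = 0.0632 m, θ = 35.3°: the bracketed kinematic factor |dx/dθ| = 0.011839 m.
ω = v/|dx/dθ| = 1.81/0.011839 = 152.88 rad/s.
N = 60ω/(2π) = 1459.9 rpm.

1460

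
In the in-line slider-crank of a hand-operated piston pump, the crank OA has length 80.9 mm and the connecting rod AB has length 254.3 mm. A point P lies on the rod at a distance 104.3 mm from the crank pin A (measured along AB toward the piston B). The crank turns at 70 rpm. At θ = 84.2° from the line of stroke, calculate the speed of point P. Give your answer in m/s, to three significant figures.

0.599

ω = 7.33 rad/s.  Crank-pin speed |V_A| = rω = 0.59303 m/s, perpendicular to OA.
Rod angle: sinφ = −(r/L) sinθ ⇒ φ = -18.451°; ω_rod = −rω cosθ/√(L²−r²sin²θ) = -0.24843 rad/s.
V_P = V_A + ω_rod × AP, with AP = 0.1043 m along the rod.
Components: V_Px = −rω sinθ − a·ω_rod·sinφ = -0.59819 m/s;  V_Py = rω cosθ + a·ω_rod·cosφ = +0.03535 m/s.
|V_P| = √(V_Px² + V_Py²) = 0.59924 m/s.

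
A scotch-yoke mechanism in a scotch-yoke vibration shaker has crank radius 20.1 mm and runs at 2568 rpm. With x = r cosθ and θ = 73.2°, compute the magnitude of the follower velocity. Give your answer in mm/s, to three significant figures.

ω = 268.9 rad/s (from 2568 rpm).
x = r cosθ ⇒ ẋ = −rω sinθ.
|v| = rω|sinθ| = 0.0201·268.9·|sin 73.2°| = 5.1746 m/s = 5174.6 mm/s.

5170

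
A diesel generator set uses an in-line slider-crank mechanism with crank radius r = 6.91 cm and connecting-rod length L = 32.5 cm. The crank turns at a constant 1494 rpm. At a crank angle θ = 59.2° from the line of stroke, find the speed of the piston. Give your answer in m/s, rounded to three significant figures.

10.3

ω = 2π·1494/60 = 156.5 rad/s
For an in-line slider-crank, x = r cosθ + √(L² − r² sin²θ), so v = −rω sinθ·[1 + r cosθ/√(L² − r² sin²θ)].
With r = 0.0691 m, L = 0.325 m, θ = 59.2°: √(L² − r² sin²θ) = 0.31953 m.
v = −0.0691·156.5·0.85896·[1 + 0.0691·0.51204/0.31953] = -10.314 m/s.
|v| = 10.314 m/s.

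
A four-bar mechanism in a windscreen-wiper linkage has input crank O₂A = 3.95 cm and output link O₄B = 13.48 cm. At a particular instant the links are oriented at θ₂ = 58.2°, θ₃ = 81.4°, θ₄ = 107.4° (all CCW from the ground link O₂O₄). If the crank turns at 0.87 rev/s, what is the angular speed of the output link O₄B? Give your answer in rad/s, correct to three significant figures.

ω₂ = 5.466 rad/s (from 0.87 rev/s).
Differentiating the loop-closure r₂e^{iθ₂}+r₃e^{iθ₃}=r₁+r₄e^{iθ₄} gives r₂ω₂e^{iθ₂}+r₃ω₃e^{iθ₃}=r₄ω₄e^{iθ₄}.
Eliminating the other unknown: ω₄ = r₂ω₂ sin(θ₂−θ₃) / [r₄ sin(θ₄−θ₃)].
Numerator sine = -0.39394; denominator sine = +0.43837.
Result = 0.0395·5.466·(-0.39394) / (0.1348·(+0.43837)) = -1.4394 rad/s; magnitude 1.4394 rad/s.

1.44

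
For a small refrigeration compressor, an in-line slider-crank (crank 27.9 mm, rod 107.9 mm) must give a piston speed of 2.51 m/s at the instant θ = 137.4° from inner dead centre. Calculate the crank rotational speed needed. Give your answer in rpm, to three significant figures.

1570

For an in-line slider-crank, |v_piston| = rω|sinθ|·[1 + r cosθ/√(L² − r² sin²θ)].
With r = 0.0279 m, L = 0.1079 m, θ = 137.4°: the bracketed kinematic factor |dx/dθ| = 0.015234 m.
ω = v/|dx/dθ| = 2.51/0.015234 = 164.76 rad/s.
N = 60ω/(2π) = 1573.4 rpm.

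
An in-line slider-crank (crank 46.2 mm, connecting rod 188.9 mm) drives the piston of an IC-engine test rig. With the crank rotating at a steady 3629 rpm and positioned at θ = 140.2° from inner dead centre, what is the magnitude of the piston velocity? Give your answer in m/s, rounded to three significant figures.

ω = 2π·3629/60 = 380 rad/s
For an in-line slider-crank, x = r cosθ + √(L² − r² sin²θ), so v = −rω sinθ·[1 + r cosθ/√(L² − r² sin²θ)].
With r = 0.0462 m, L = 0.1889 m, θ = 140.2°: √(L² − r² sin²θ) = 0.18657 m.
v = −0.0462·380·0.64011·[1 + 0.0462·-0.76828/0.18657] = -9.1005 m/s.
|v| = 9.1005 m/s.

9.10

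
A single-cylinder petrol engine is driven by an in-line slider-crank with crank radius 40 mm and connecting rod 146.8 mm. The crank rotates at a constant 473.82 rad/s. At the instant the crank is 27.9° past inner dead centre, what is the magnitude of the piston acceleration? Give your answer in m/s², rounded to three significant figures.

9350

ω = 473.8 rad/s
x(θ) = r cosθ + √(L² − r² sin²θ); with ω constant, a = ω²·d²x/dθ².
d²x/dθ² = −r cosθ − r²(cos2θ)/√u − r⁴ sin²2θ/(4u^{3/2}),  u = L² − r² sin²θ = 0.0211999 m².
Substituting r = 0.04 m, L = 0.1468 m, θ = 27.9°: d²x/dθ² = -0.041669 m.
a = ω²·d²x/dθ² = (473.8)²·(-0.041669) = -9354.9 m/s²;  |a| = 9354.9 m/s².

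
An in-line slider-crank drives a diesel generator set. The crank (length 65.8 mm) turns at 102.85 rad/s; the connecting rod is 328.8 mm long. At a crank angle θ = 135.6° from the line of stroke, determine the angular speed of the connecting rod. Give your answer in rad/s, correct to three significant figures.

ω = 102.8 rad/s
The rod makes angle φ with the slider axis where L sinφ = r sinθ; differentiating, L cosφ·φ̇ = r ω cosθ.
L cosφ = √(L² − r² sin²θ) = 0.32556 m.
|ω_rod| = r ω |cosθ| / √(L² − r² sin²θ) = 0.0658·102.8·0.71447/0.32556 = 14.852 rad/s.

14.9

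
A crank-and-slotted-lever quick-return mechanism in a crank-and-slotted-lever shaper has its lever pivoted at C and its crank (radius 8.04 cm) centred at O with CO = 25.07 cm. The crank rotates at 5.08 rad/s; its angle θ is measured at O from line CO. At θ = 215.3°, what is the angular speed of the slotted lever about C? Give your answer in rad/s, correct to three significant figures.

1.39

ω = 5.08 rad/s
Crank pin A relative to C: A = (d + r cosθ, r sinθ); lever angle φ = atan2(r sinθ, d + r cosθ).
Differentiating tanφ: φ̇ = rω(d cosθ + r)/(d² + r² + 2dr cosθ).
d² + r² + 2dr cosθ = |CA|² = 0.0364141 m²;  d cosθ + r = -0.12421 m.
|ω_lever| = |0.0804·5.08·-0.12421| / 0.0364141 = 1.3931 rad/s.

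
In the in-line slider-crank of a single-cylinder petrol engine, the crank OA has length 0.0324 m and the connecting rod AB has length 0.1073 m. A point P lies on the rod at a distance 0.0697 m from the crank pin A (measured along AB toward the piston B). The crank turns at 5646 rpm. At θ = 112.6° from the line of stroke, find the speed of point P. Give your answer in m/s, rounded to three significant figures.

16.5

ω = 591.2 rad/s.  Crank-pin speed |V_A| = rω = 19.156 m/s, perpendicular to OA.
Rod angle: sinφ = −(r/L) sinθ ⇒ φ = -16.187°; ω_rod = −rω cosθ/√(L²−r²sin²θ) = +71.441 rad/s.
V_P = V_A + ω_rod × AP, with AP = 0.0697 m along the rod.
Components: V_Px = −rω sinθ − a·ω_rod·sinφ = -16.297 m/s;  V_Py = rω cosθ + a·ω_rod·cosφ = -2.5797 m/s.
|V_P| = √(V_Px² + V_Py²) = 16.5 m/s.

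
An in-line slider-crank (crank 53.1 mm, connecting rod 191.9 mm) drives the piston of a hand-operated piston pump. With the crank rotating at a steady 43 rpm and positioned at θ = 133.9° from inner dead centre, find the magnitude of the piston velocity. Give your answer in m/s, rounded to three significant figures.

ω = 2π·43/60 = 4.503 rad/s
For an in-line slider-crank, x = r cosθ + √(L² − r² sin²θ), so v = −rω sinθ·[1 + r cosθ/√(L² − r² sin²θ)].
With r = 0.0531 m, L = 0.1919 m, θ = 133.9°: √(L² − r² sin²θ) = 0.18805 m.
v = −0.0531·4.503·0.72055·[1 + 0.0531·-0.69340/0.18805] = -0.13855 m/s.
|v| = 0.13855 m/s.

0.139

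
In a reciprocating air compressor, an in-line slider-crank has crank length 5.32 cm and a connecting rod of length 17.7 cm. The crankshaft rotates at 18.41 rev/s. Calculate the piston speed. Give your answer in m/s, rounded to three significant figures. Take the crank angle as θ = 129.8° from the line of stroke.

ω = 2π·18.4 = 115.7 rad/s
For an in-line slider-crank, x = r cosθ + √(L² − r² sin²θ), so v = −rω sinθ·[1 + r cosθ/√(L² − r² sin²θ)].
With r = 0.0532 m, L = 0.177 m, θ = 129.8°: √(L² − r² sin²θ) = 0.17222 m.
v = −0.0532·115.7·0.76828·[1 + 0.0532·-0.64011/0.17222] = -3.793 m/s.
|v| = 3.793 m/s.

3.79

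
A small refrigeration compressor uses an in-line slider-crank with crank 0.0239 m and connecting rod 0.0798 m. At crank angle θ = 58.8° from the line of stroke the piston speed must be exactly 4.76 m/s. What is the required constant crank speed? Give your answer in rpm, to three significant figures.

1920

For an in-line slider-crank, |v_piston| = rω|sinθ|·[1 + r cosθ/√(L² − r² sin²θ)].
With r = 0.0239 m, L = 0.0798 m, θ = 58.8°: the bracketed kinematic factor |dx/dθ| = 0.023724 m.
ω = v/|dx/dθ| = 4.76/0.023724 = 200.64 rad/s.
N = 60ω/(2π) = 1915.9 rpm.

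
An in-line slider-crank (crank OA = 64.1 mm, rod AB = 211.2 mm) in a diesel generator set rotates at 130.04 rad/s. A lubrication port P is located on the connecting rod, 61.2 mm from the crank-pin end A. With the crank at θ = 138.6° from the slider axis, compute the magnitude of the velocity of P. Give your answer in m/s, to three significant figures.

ω = 130 rad/s.  Crank-pin speed |V_A| = rω = 8.3356 m/s, perpendicular to OA.
Rod angle: sinφ = −(r/L) sinθ ⇒ φ = -11.579°; ω_rod = −rω cosθ/√(L²−r²sin²θ) = +30.22 rad/s.
V_P = V_A + ω_rod × AP, with AP = 0.0612 m along the rod.
Components: V_Px = −rω sinθ − a·ω_rod·sinφ = -5.1412 m/s;  V_Py = rω cosθ + a·ω_rod·cosφ = -4.4408 m/s.
|V_P| = √(V_Px² + V_Py²) = 6.7936 m/s.

6.79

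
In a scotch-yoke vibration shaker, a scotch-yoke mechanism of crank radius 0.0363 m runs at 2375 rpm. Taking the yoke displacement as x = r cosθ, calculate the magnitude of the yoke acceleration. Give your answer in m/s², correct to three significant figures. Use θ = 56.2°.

ω = 248.7 rad/s (from 2375 rpm).
x = r cosθ ⇒ ẍ = −rω² cosθ (ω constant).
|a| = rω²|cosθ| = 0.0363·(248.7)²·|cos 56.2°| = 1249.1 m/s².

1250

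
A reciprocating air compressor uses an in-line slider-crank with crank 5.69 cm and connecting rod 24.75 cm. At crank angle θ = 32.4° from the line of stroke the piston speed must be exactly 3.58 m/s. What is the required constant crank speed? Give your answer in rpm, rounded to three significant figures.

938

For an in-line slider-crank, |v_piston| = rω|sinθ|·[1 + r cosθ/√(L² − r² sin²θ)].
With r = 0.0569 m, L = 0.2475 m, θ = 32.4°: the bracketed kinematic factor |dx/dθ| = 0.036452 m.
ω = v/|dx/dθ| = 3.58/0.036452 = 98.211 rad/s.
N = 60ω/(2π) = 937.85 rpm.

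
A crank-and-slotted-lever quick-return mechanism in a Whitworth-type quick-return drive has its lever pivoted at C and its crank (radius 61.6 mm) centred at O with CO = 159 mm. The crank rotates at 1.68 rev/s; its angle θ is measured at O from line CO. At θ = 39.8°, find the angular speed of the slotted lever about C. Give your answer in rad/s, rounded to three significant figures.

ω = 10.56 rad/s (from 1.68 rev/s).
Crank pin A relative to C: A = (d + r cosθ, r sinθ); lever angle φ = atan2(r sinθ, d + r cosθ).
Differentiating tanφ: φ̇ = rω(d cosθ + r)/(d² + r² + 2dr cosθ).
d² + r² + 2dr cosθ = |CA|² = 0.0441253 m²;  d cosθ + r = +0.18376 m.
|ω_lever| = |0.0616·10.56·+0.18376| / 0.0441253 = 2.7079 rad/s.

2.71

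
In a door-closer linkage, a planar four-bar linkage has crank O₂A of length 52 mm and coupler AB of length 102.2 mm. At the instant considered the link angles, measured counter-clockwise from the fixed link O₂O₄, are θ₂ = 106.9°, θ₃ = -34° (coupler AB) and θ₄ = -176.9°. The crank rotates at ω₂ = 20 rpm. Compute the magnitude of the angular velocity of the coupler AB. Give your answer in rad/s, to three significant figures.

1.72

ω₂ = 2.094 rad/s (from 20 rpm).
Differentiating the loop-closure r₂e^{iθ₂}+r₃e^{iθ₃}=r₁+r₄e^{iθ₄} gives r₂ω₂e^{iθ₂}+r₃ω₃e^{iθ₃}=r₄ω₄e^{iθ₄}.
Eliminating the other unknown: ω₃ = r₂ω₂ sin(θ₄−θ₂) / [r₃ sin(θ₃−θ₄)].
Numerator sine = +0.97113; denominator sine = +0.60321.
Result = 0.052·2.094·(+0.97113) / (0.1022·(+0.60321)) = +1.7156 rad/s; magnitude 1.7156 rad/s.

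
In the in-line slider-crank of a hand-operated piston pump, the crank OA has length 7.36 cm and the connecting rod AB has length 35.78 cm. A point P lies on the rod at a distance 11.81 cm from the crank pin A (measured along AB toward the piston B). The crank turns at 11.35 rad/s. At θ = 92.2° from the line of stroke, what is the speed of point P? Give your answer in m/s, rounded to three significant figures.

0.833

ω = 11.35 rad/s.  Crank-pin speed |V_A| = rω = 0.83536 m/s, perpendicular to OA.
Rod angle: sinφ = −(r/L) sinθ ⇒ φ = -11.862°; ω_rod = −rω cosθ/√(L²−r²sin²θ) = +0.09158 rad/s.
V_P = V_A + ω_rod × AP, with AP = 0.1181 m along the rod.
Components: V_Px = −rω sinθ − a·ω_rod·sinφ = -0.83252 m/s;  V_Py = rω cosθ + a·ω_rod·cosφ = -0.021483 m/s.
|V_P| = √(V_Px² + V_Py²) = 0.8328 m/s.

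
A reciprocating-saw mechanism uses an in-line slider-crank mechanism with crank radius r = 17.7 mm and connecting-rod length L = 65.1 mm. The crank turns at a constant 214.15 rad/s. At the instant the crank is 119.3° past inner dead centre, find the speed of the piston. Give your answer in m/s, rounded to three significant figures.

ω = 214.2 rad/s
For an in-line slider-crank, x = r cosθ + √(L² − r² sin²θ), so v = −rω sinθ·[1 + r cosθ/√(L² − r² sin²θ)].
With r = 0.0177 m, L = 0.0651 m, θ = 119.3°: √(L² − r² sin²θ) = 0.063244 m.
v = −0.0177·214.2·0.87207·[1 + 0.0177·-0.48938/0.063244] = -2.8528 m/s.
|v| = 2.8528 m/s.

2.85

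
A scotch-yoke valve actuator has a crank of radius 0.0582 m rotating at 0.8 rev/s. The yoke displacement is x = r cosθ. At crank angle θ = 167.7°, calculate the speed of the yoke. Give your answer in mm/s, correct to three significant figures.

ω = 5.027 rad/s (from 0.8 rev/s).
x = r cosθ ⇒ ẋ = −rω sinθ.
|v| = rω|sinθ| = 0.0582·5.027·|sin 167.7°| = 0.062321 m/s = 62.321 mm/s.

62.3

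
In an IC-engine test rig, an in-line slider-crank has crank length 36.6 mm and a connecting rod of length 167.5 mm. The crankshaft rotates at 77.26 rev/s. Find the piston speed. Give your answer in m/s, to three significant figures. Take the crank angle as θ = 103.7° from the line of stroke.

ω = 2π·77.3 = 485.4 rad/s
For an in-line slider-crank, x = r cosθ + √(L² − r² sin²θ), so v = −rω sinθ·[1 + r cosθ/√(L² − r² sin²θ)].
With r = 0.0366 m, L = 0.1675 m, θ = 103.7°: √(L² − r² sin²θ) = 0.16368 m.
v = −0.0366·485.4·0.97155·[1 + 0.0366·-0.23684/0.16368] = -16.347 m/s.
|v| = 16.347 m/s.

16.3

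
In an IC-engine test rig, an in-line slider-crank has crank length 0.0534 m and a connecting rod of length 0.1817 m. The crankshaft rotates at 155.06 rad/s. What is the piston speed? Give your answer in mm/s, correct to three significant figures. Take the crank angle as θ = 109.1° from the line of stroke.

7040

ω = 155.1 rad/s
For an in-line slider-crank, x = r cosθ + √(L² − r² sin²θ), so v = −rω sinθ·[1 + r cosθ/√(L² − r² sin²θ)].
With r = 0.0534 m, L = 0.1817 m, θ = 109.1°: √(L² − r² sin²θ) = 0.17455 m.
v = −0.0534·155.1·0.94495·[1 + 0.0534·-0.32722/0.17455] = -7.0411 m/s.
|v| = 7.0411 m/s = 7041.1 mm/s.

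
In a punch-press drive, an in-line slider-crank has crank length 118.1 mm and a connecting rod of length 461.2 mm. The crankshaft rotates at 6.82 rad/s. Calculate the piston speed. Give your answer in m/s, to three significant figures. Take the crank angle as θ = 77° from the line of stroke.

0.831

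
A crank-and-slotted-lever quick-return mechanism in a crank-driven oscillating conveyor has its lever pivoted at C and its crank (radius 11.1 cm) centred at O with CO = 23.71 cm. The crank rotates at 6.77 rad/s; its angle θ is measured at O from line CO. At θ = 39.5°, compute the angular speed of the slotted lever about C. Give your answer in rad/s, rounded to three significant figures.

2.02

ω = 6.77 rad/s
Crank pin A relative to C: A = (d + r cosθ, r sinθ); lever angle φ = atan2(r sinθ, d + r cosθ).
Differentiating tanφ: φ̇ = rω(d cosθ + r)/(d² + r² + 2dr cosθ).
d² + r² + 2dr cosθ = |CA|² = 0.109153 m²;  d cosθ + r = +0.29395 m.
|ω_lever| = |0.111·6.77·+0.29395| / 0.109153 = 2.0237 rad/s.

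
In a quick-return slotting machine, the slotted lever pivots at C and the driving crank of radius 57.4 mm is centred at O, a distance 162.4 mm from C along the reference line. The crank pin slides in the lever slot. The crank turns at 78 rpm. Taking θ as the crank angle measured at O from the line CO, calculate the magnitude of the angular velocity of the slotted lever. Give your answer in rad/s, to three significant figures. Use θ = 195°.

4.00

ω = 8.168 rad/s (from 78 rpm).
Crank pin A relative to C: A = (d + r cosθ, r sinθ); lever angle φ = atan2(r sinθ, d + r cosθ).
Differentiating tanφ: φ̇ = rω(d cosθ + r)/(d² + r² + 2dr cosθ).
d² + r² + 2dr cosθ = |CA|² = 0.0116603 m²;  d cosθ + r = -0.099466 m.
|ω_lever| = |0.0574·8.168·-0.099466| / 0.0116603 = 3.9995 rad/s.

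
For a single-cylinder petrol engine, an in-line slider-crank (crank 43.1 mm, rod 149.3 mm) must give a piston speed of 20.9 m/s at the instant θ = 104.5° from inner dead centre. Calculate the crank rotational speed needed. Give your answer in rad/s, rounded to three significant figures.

For an in-line slider-crank, |v_piston| = rω|sinθ|·[1 + r cosθ/√(L² − r² sin²θ)].
With r = 0.0431 m, L = 0.1493 m, θ = 104.5°: the bracketed kinematic factor |dx/dθ| = 0.038586 m.
ω = v/|dx/dθ| = 20.9/0.038586 = 541.65 rad/s.

542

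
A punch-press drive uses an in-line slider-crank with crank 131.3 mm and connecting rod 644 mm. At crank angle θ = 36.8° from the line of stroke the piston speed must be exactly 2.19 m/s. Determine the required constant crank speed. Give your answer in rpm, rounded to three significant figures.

For an in-line slider-crank, |v_piston| = rω|sinθ|·[1 + r cosθ/√(L² − r² sin²θ)].
With r = 0.1313 m, L = 0.644 m, θ = 36.8°: the bracketed kinematic factor |dx/dθ| = 0.091589 m.
ω = v/|dx/dθ| = 2.19/0.091589 = 23.911 rad/s.
N = 60ω/(2π) = 228.34 rpm.

228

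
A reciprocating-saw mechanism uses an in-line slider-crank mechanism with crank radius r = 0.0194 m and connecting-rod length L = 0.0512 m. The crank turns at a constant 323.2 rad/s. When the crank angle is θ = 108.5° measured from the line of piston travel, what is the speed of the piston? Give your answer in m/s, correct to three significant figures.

5.18

ω = 323.2 rad/s
For an in-line slider-crank, x = r cosθ + √(L² − r² sin²θ), so v = −rω sinθ·[1 + r cosθ/√(L² − r² sin²θ)].
With r = 0.0194 m, L = 0.0512 m, θ = 108.5°: √(L² − r² sin²θ) = 0.04778 m.
v = −0.0194·323.2·0.94832·[1 + 0.0194·-0.31730/0.04778] = -5.18 m/s.
|v| = 5.18 m/s.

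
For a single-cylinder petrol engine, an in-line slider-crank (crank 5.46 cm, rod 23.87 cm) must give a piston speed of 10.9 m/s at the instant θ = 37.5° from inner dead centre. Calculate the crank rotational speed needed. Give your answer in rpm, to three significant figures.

2650

For an in-line slider-crank, |v_piston| = rω|sinθ|·[1 + r cosθ/√(L² − r² sin²θ)].
With r = 0.0546 m, L = 0.2387 m, θ = 37.5°: the bracketed kinematic factor |dx/dθ| = 0.03933 m.
ω = v/|dx/dθ| = 10.9/0.03933 = 277.15 rad/s.
N = 60ω/(2π) = 2646.5 rpm.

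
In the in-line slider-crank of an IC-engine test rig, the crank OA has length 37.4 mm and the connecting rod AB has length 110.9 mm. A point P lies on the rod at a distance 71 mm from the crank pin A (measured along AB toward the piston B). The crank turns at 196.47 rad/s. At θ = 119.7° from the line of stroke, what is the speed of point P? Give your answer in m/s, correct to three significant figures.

5.82

ω = 196.5 rad/s.  Crank-pin speed |V_A| = rω = 7.348 m/s, perpendicular to OA.
Rod angle: sinφ = −(r/L) sinθ ⇒ φ = -17.034°; ω_rod = −rω cosθ/√(L²−r²sin²θ) = +34.334 rad/s.
V_P = V_A + ω_rod × AP, with AP = 0.071 m along the rod.
Components: V_Px = −rω sinθ − a·ω_rod·sinφ = -5.6686 m/s;  V_Py = rω cosθ + a·ω_rod·cosφ = -1.3098 m/s.
|V_P| = √(V_Px² + V_Py²) = 5.8179 m/s.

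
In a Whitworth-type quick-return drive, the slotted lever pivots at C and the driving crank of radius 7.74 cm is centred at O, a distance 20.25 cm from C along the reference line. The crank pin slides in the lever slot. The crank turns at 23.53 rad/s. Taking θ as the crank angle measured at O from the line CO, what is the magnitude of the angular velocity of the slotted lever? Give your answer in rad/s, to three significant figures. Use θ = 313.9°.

ω = 23.53 rad/s
Crank pin A relative to C: A = (d + r cosθ, r sinθ); lever angle φ = atan2(r sinθ, d + r cosθ).
Differentiating tanφ: φ̇ = rω(d cosθ + r)/(d² + r² + 2dr cosθ).
d² + r² + 2dr cosθ = |CA|² = 0.0687331 m²;  d cosθ + r = +0.21781 m.
|ω_lever| = |0.0774·23.53·+0.21781| / 0.0687331 = 5.7714 rad/s.

5.77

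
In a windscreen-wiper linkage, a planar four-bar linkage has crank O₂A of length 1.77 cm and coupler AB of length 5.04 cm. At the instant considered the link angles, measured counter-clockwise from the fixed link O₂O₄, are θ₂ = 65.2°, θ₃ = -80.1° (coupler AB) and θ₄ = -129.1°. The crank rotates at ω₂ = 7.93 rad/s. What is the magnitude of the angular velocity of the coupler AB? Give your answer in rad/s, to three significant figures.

ω₂ = 7.93 rad/s
Differentiating the loop-closure r₂e^{iθ₂}+r₃e^{iθ₃}=r₁+r₄e^{iθ₄} gives r₂ω₂e^{iθ₂}+r₃ω₃e^{iθ₃}=r₄ω₄e^{iθ₄}.
Eliminating the other unknown: ω₃ = r₂ω₂ sin(θ₄−θ₂) / [r₃ sin(θ₃−θ₄)].
Numerator sine = +0.24700; denominator sine = +0.75471.
Result = 0.0177·7.93·(+0.24700) / (0.0504·(+0.75471)) = +0.91145 rad/s; magnitude 0.91145 rad/s.

0.911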